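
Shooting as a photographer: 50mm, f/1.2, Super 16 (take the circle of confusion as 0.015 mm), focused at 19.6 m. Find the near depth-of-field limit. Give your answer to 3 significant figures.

17.2 m

Hyperfocal distance H = f²/(N·c) + f = 50²/(1.2 × 0.015) + 50 = 2500/0.018 + 50 ≈ 138938.9 mm ≈ 138.9 m.
Near limit Dn = s·(H − f)/(H + s − 2f) = 19600 × (138938.9 − 50) / (138938.9 + 19600 − 2 × 50) = 19600 × 138888.9 / 158438.9 ≈ 17182 mm ≈ 17.2 m.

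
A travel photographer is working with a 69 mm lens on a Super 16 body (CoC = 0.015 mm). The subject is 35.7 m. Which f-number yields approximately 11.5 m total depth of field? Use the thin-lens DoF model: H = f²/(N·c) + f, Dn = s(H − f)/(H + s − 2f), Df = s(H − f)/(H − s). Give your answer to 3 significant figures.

Write h = H − f = f²/(N·c). The thin-lens limits are Dn = s·h/(h + (s−f)) and Df = s·h/(h − (s−f)), so DoF = Df − Dn = 2·s·(s−f)·h / (h² − (s−f)²).
That is a quadratic in h: DoF·h² − 2·s·(s−f)·h − DoF·(s−f)² = 0 ⇒ h = (s−f)·(s + √(s² + DoF²)) / DoF = 35631 × (35700 + √(35700² + 11500²)) / 11500 = 35631 × (35700 + 37506.5) / 11500 ≈ 226819 mm.
Then N = f²/(c·h) = 69² / (0.015 × 226819) = 4761 / 3402.3 ≈ 1.40.

f/1.40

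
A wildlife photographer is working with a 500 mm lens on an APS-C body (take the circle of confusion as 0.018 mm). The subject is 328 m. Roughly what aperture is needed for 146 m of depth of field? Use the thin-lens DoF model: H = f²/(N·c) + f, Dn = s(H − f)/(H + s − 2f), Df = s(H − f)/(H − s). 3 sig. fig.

f/9.01

Write h = H − f = f²/(N·c). The thin-lens limits are Dn = s·h/(h + (s−f)) and Df = s·h/(h − (s−f)), so DoF = Df − Dn = 2·s·(s−f)·h / (h² − (s−f)²).
That is a quadratic in h: DoF·h² − 2·s·(s−f)·h − DoF·(s−f)² = 0 ⇒ h = (s−f)·(s + √(s² + DoF²)) / DoF = 327500 × (328000 + √(328000² + 146000²)) / 146000 = 327500 × (328000 + 359026) / 146000 ≈ 1541104 mm.
Then N = f²/(c·h) = 500² / (0.018 × 1541104) = 250000 / 27740 ≈ 9.01.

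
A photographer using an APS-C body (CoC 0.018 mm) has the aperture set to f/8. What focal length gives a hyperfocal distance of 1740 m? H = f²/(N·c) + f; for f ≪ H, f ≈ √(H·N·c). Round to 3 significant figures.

From H = f²/(N·c) + f, with f ≪ H: f ≈ √(H·N·c) = √(1740000 × 8 × 0.018) = √250560 ≈ 500.6 mm.
Exact: f² + N·c·f − N·c·H = 0 ⇒ f = (−N·c + √((N·c)² + 4·N·c·H))/2 = (−0.144 + √1002240)/2 ≈ 500.49 mm ≈ 500 mm.

500 mm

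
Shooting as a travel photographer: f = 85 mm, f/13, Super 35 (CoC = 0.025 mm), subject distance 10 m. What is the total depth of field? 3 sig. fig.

11.1 m

Hyperfocal distance H = f²/(N·c) + f = 85²/(13 × 0.025) + 85 = 7225/0.325 + 85 ≈ 22315.8 mm ≈ 22.32 m.
Near limit Dn = s·(H − f)/(H + s − 2f) = 10000 × (22315.8 − 85) / (22315.8 + 10000 − 2 × 85) = 10000 × 22230.8 / 32145.8 ≈ 6916 mm.
Far limit Df = s·(H − f)/(H − s) = 10000 × (22315.8 − 85) / (22315.8 − 10000) = 10000 × 22230.8 / 12315.8 ≈ 18051 mm.
Depth of field = Df − Dn = 18051 − 6916 ≈ 11135 mm ≈ 11.1 m.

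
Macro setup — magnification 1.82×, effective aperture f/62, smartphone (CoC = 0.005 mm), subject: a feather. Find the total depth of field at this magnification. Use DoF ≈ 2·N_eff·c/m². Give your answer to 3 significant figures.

0.187 mm

At magnification m, DoF ≈ 2·N_eff·c/m² = 2 × 62 × 0.005 / 1.82² = 0.62 / 3.312 ≈ 0.187 mm.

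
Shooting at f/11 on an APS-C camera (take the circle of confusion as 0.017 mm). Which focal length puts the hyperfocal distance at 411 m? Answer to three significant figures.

From H = f²/(N·c) + f, with f ≪ H: f ≈ √(H·N·c) = √(411000 × 11 × 0.017) = √76857 ≈ 277.2 mm.
The +f correction barely moves this — solving exactly, f² + N·c·f − N·c·H = 0 ⇒ f = (−N·c + √((N·c)² + 4·N·c·H))/2 = (−0.187 + √307428)/2 ≈ 277.14 mm, so f ≈ 277 mm.

277 mm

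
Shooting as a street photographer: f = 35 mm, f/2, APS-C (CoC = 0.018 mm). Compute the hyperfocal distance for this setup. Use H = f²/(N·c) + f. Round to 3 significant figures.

34.1 m

Hyperfocal distance H = f²/(N·c) + f = 35²/(2 × 0.018) + 35 = 1225/0.036 + 35 ≈ 34062.8 mm ≈ 34.1 m.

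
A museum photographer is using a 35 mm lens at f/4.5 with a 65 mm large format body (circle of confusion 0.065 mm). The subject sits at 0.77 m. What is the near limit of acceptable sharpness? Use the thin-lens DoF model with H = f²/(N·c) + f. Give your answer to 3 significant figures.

Hyperfocal distance H = f²/(N·c) + f = 35²/(4.5 × 0.065) + 35 = 1225/0.2925 + 35 ≈ 4223.0 mm ≈ 4.223 m.
Near limit Dn = s·(H − f)/(H + s − 2f) = 770 × (4223.0 − 35) / (4223.0 + 770 − 2 × 35) = 770 × 4188.0 / 4923.0 ≈ 655.04 mm ≈ 0.655 m.

0.655 m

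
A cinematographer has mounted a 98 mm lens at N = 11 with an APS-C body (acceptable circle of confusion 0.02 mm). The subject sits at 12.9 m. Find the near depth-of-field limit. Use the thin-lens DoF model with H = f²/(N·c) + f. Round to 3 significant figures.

Hyperfocal distance H = f²/(N·c) + f = 98²/(11 × 0.02) + 98 = 9604/0.22 + 98 ≈ 43752.5 mm ≈ 43.75 m.
Near limit Dn = s·(H − f)/(H + s − 2f) = 12900 × (43752.5 − 98) / (43752.5 + 12900 − 2 × 98) = 12900 × 43654.5 / 56456.5 ≈ 9974.8 mm ≈ 9.97 m.

9.97 m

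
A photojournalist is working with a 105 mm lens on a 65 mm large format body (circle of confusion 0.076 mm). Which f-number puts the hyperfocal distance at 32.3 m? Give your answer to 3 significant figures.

Rearrange H = f²/(N·c) + f for N: N = f² / ((H − f)·c).
N = 105² / ((32300 − 105) × 0.076) = 11025 / 2447 ≈ 4.51.

f/4.51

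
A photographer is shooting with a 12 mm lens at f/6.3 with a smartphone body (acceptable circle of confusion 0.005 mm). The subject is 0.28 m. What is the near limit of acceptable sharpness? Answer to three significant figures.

264 mm

Hyperfocal distance H = f²/(N·c) + f = 12²/(6.3 × 0.005) + 12 = 144/0.0315 + 12 ≈ 4583.4 mm ≈ 4.583 m.
Near limit Dn = s·(H − f)/(H + s − 2f) = 280 × (4583.4 − 12) / (4583.4 + 280 − 2 × 12) = 280 × 4571.4 / 4839.4 ≈ 264.49 mm.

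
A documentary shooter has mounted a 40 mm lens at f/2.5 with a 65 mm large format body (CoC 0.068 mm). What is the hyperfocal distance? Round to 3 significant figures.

9.45 m

Hyperfocal distance H = f²/(N·c) + f = 40²/(2.5 × 0.068) + 40 = 1600/0.17 + 40 ≈ 9451.8 mm ≈ 9.45 m.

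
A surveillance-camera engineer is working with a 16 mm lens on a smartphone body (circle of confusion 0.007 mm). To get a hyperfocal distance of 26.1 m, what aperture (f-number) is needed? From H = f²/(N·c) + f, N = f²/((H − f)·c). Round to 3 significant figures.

f/1.40

Rearrange H = f²/(N·c) + f for N: N = f² / ((H − f)·c).
N = 16² / ((26100 − 16) × 0.007) = 256 / 182.6 ≈ 1.40.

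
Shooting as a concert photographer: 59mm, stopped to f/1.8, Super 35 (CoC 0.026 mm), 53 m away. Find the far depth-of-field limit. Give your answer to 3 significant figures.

Hyperfocal distance H = f²/(N·c) + f = 59²/(1.8 × 0.026) + 59 = 3481/0.0468 + 59 ≈ 74439.3 mm ≈ 74.44 m.
Far limit Df = s·(H − f)/(H − s) = 53000 × (74439.3 − 59) / (74439.3 − 53000) = 53000 × 74380.3 / 21439.3 ≈ 183875 mm ≈ 184 m.

184 m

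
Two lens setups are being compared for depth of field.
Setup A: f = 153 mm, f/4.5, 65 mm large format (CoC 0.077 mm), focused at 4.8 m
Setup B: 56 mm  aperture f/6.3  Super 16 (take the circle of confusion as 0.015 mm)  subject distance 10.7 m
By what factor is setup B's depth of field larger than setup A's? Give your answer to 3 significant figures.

Setup A: H = 153²/(4.5×0.077) + 153 ≈ 67711.4 mm; DoF = Df − Dn = 5154.56 − 4491.08 ≈ 663.48 mm.
Setup B: H = 56²/(6.3×0.015) + 56 ≈ 33241.2 mm; DoF = Df − Dn = 15752.6 − 8101.5 ≈ 7651.1 mm.
Ratio = 7651.1 / 663.48 ≈ 11.5.

11.5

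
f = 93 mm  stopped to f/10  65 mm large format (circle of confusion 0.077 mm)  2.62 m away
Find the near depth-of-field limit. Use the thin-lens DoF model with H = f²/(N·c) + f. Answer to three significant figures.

2.14 m

Hyperfocal distance H = f²/(N·c) + f = 93²/(10 × 0.077) + 93 = 8649/0.77 + 93 ≈ 11325.5 mm ≈ 11.33 m.
Near limit Dn = s·(H − f)/(H + s − 2f) = 2620 × (11325.5 − 93) / (11325.5 + 2620 − 2 × 93) = 2620 × 11232.5 / 13759.5 ≈ 2138.8 mm ≈ 2.14 m.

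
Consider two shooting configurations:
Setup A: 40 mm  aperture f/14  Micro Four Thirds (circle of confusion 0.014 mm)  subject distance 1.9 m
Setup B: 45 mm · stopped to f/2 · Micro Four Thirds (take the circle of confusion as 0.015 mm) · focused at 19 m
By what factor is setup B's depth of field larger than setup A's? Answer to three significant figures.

12.7

Setup A: H = 40²/(14×0.014) + 40 ≈ 8203.3 mm; DoF = Df − Dn = 2460.66 − 1547.42 ≈ 913.24 mm.
Setup B: H = 45²/(2×0.015) + 45 ≈ 67545.0 mm; DoF = Df − Dn = 26419 − 14834 ≈ 11585 mm.
Ratio = 11585 / 913.24 ≈ 12.7.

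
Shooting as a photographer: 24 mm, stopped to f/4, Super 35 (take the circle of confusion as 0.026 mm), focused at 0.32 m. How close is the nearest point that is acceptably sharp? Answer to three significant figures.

304 mm

Hyperfocal distance H = f²/(N·c) + f = 24²/(4 × 0.026) + 24 = 576/0.104 + 24 ≈ 5562.5 mm ≈ 5.562 m.
Near limit Dn = s·(H − f)/(H + s − 2f) = 320 × (5562.5 − 24) / (5562.5 + 320 − 2 × 24) = 320 × 5538.5 / 5834.5 ≈ 303.77 mm.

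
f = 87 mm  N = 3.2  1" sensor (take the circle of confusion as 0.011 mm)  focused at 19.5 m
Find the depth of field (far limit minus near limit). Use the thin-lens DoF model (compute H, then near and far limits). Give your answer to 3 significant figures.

3.55 m

Hyperfocal distance H = f²/(N·c) + f = 87²/(3.2 × 0.011) + 87 = 7569/0.0352 + 87 ≈ 215115.4 mm ≈ 215.1 m.
Near limit Dn = s·(H − f)/(H + s − 2f) = 19500 × (215115.4 − 87) / (215115.4 + 19500 − 2 × 87) = 19500 × 215028.4 / 234441.4 ≈ 17885.3 mm.
Far limit Df = s·(H − f)/(H − s) = 19500 × (215115.4 − 87) / (215115.4 − 19500) = 19500 × 215028.4 / 195615.4 ≈ 21435.2 mm.
Depth of field = Df − Dn = 21435.2 − 17885.3 ≈ 3549.9 mm ≈ 3.55 m.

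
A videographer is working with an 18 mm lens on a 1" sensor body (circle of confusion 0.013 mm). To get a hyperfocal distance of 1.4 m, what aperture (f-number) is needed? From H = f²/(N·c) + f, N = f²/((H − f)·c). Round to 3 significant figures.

Rearrange H = f²/(N·c) + f for N: N = f² / ((H − f)·c).
N = 18² / ((1400 − 18) × 0.013) = 324 / 17.97 ≈ 18.

f/18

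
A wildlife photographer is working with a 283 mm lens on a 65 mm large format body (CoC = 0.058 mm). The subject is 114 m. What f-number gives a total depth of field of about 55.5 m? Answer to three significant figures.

Write h = H − f = f²/(N·c). The thin-lens limits are Dn = s·h/(h + (s−f)) and Df = s·h/(h − (s−f)), so DoF = Df − Dn = 2·s·(s−f)·h / (h² − (s−f)²).
That is a quadratic in h: DoF·h² − 2·s·(s−f)·h − DoF·(s−f)² = 0 ⇒ h = (s−f)·(s + √(s² + DoF²)) / DoF = 113717 × (114000 + √(114000² + 55500²)) / 55500 = 113717 × (114000 + 126792) / 55500 ≈ 493372 mm.
Then N = f²/(c·h) = 283² / (0.058 × 493372) = 80089 / 28616 ≈ 2.80.

f/2.80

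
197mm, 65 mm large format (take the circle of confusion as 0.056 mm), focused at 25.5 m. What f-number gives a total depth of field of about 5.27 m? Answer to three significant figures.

Write h = H − f = f²/(N·c). The thin-lens limits are Dn = s·h/(h + (s−f)) and Df = s·h/(h − (s−f)), so DoF = Df − Dn = 2·s·(s−f)·h / (h² − (s−f)²).
That is a quadratic in h: DoF·h² − 2·s·(s−f)·h − DoF·(s−f)² = 0 ⇒ h = (s−f)·(s + √(s² + DoF²)) / DoF = 25303 × (25500 + √(25500² + 5270²)) / 5270 = 25303 × (25500 + 26038.9) / 5270 ≈ 247455 mm.
Then N = f²/(c·h) = 197² / (0.056 × 247455) = 38809 / 13857 ≈ 2.80.

f/2.80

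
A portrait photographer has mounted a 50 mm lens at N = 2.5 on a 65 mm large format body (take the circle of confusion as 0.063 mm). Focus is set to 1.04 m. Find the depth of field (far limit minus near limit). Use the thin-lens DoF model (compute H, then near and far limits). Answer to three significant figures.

130 mm

Hyperfocal distance H = f²/(N·c) + f = 50²/(2.5 × 0.063) + 50 = 2500/0.1575 + 50 ≈ 15923.0 mm ≈ 15.92 m.
Near limit Dn = s·(H − f)/(H + s − 2f) = 1040 × (15923.0 − 50) / (15923.0 + 1040 − 2 × 50) = 1040 × 15873.0 / 16863.0 ≈ 978.94 mm.
Far limit Df = s·(H − f)/(H − s) = 1040 × (15923.0 − 50) / (15923.0 − 1040) = 1040 × 15873.0 / 14883.0 ≈ 1109.18 mm.
Depth of field = Df − Dn = 1109.18 − 978.94 ≈ 130.24 mm.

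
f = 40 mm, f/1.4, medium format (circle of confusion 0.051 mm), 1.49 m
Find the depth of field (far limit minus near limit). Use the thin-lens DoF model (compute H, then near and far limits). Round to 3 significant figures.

Hyperfocal distance H = f²/(N·c) + f = 40²/(1.4 × 0.051) + 40 = 1600/0.0714 + 40 ≈ 22449.0 mm ≈ 22.45 m.
Near limit Dn = s·(H − f)/(H + s − 2f) = 1490 × (22449.0 − 40) / (22449.0 + 1490 − 2 × 40) = 1490 × 22409.0 / 23859.0 ≈ 1399.45 mm.
Far limit Df = s·(H − f)/(H − s) = 1490 × (22449.0 − 40) / (22449.0 − 1490) = 1490 × 22409.0 / 20959.0 ≈ 1593.08 mm.
Depth of field = Df − Dn = 1593.08 − 1399.45 ≈ 193.63 mm.

194 mm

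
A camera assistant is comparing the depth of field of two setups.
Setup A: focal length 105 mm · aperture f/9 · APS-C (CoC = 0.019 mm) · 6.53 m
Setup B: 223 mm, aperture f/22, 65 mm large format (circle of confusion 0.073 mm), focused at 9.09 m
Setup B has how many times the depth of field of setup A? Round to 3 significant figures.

4.31

Setup A: H = 105²/(9×0.019) + 105 ≈ 64578.7 mm; DoF = Df − Dn = 7252.8 − 5938.2 ≈ 1314.6 mm.
Setup B: H = 223²/(22×0.073) + 223 ≈ 31187.5 mm; DoF = Df − Dn = 12737.5 − 7066.5 ≈ 5671.0 mm.
Ratio = 5671.0 / 1314.6 ≈ 4.31.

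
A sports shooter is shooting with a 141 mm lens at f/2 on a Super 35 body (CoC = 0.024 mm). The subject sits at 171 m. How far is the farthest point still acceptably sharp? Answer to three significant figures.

291 m

Hyperfocal distance H = f²/(N·c) + f = 141²/(2 × 0.024) + 141 = 19881/0.048 + 141 ≈ 414328.5 mm ≈ 414.3 m.
Far limit Df = s·(H − f)/(H − s) = 171000 × (414328.5 − 141) / (414328.5 − 171000) = 171000 × 414187.5 / 243328.5 ≈ 291072 mm ≈ 291 m.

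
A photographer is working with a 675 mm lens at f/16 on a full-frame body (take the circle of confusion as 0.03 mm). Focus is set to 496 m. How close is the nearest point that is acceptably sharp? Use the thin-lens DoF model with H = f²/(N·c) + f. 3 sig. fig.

326 m

Hyperfocal distance H = f²/(N·c) + f = 675²/(16 × 0.03) + 675 = 455625/0.48 + 675 ≈ 949893.8 mm ≈ 949.9 m.
Near limit Dn = s·(H − f)/(H + s − 2f) = 496000 × (949893.8 − 675) / (949893.8 + 496000 − 2 × 675) = 496000 × 949218.8 / 1444543.8 ≈ 325925 mm ≈ 326 m.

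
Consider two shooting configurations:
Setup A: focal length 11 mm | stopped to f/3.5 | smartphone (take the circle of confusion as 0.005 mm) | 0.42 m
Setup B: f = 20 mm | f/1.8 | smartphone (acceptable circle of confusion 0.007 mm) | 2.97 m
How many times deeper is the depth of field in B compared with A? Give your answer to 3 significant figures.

Setup A: H = 11²/(3.5×0.005) + 11 ≈ 6925.3 mm; DoF = Df − Dn = 446.406 − 396.543 ≈ 49.863 mm.
Setup B: H = 20²/(1.8×0.007) + 20 ≈ 31766.0 mm; DoF = Df − Dn = 3274.26 − 2717.48 ≈ 556.78 mm.
Ratio = 556.78 / 49.863 ≈ 11.2.

11.2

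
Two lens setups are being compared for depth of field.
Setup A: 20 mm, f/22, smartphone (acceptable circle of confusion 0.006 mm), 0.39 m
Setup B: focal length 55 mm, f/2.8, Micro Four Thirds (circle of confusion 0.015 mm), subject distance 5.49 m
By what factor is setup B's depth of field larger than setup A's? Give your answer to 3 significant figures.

8.62

Setup A: H = 20²/(22×0.006) + 20 ≈ 3050.3 mm; DoF = Df − Dn = 444.242 − 347.563 ≈ 96.679 mm.
Setup B: H = 55²/(2.8×0.015) + 55 ≈ 72078.8 mm; DoF = Df − Dn = 5938.10 − 5104.79 ≈ 833.31 mm.
Ratio = 833.31 / 96.679 ≈ 8.62.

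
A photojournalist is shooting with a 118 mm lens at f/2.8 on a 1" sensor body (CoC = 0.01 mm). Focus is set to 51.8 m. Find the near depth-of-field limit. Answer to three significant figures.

Hyperfocal distance H = f²/(N·c) + f = 118²/(2.8 × 0.01) + 118 = 13924/0.028 + 118 ≈ 497403.7 mm ≈ 497.4 m.
Near limit Dn = s·(H − f)/(H + s − 2f) = 51800 × (497403.7 − 118) / (497403.7 + 51800 − 2 × 118) = 51800 × 497285.7 / 548967.7 ≈ 46923 mm ≈ 46.9 m.

46.9 m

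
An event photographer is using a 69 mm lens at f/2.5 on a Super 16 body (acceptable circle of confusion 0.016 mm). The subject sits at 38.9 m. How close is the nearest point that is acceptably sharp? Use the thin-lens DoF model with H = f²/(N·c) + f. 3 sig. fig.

29.3 m

Hyperfocal distance H = f²/(N·c) + f = 69²/(2.5 × 0.016) + 69 = 4761/0.04 + 69 ≈ 119094.0 mm ≈ 119.1 m.
Near limit Dn = s·(H − f)/(H + s − 2f) = 38900 × (119094.0 − 69) / (119094.0 + 38900 − 2 × 69) = 38900 × 119025.0 / 157856.0 ≈ 29331 mm ≈ 29.3 m.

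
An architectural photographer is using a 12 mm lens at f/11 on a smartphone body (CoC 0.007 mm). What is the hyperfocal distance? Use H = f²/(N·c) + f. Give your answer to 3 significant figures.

1.88 m

Hyperfocal distance H = f²/(N·c) + f = 12²/(11 × 0.007) + 12 = 144/0.077 + 12 ≈ 1882.1 mm ≈ 1.88 m.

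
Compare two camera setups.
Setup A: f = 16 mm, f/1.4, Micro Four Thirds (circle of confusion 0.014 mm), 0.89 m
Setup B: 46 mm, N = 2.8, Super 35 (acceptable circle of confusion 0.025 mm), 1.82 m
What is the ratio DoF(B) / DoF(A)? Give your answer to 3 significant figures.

Setup A: H = 16²/(1.4×0.014) + 16 ≈ 13077.2 mm; DoF = Df − Dn = 953.83 − 834.18 ≈ 119.65 mm.
Setup B: H = 46²/(2.8×0.025) + 46 ≈ 30274.6 mm; DoF = Df − Dn = 1933.47 − 1719.11 ≈ 214.36 mm.
Ratio = 214.36 / 119.65 ≈ 1.79.

1.79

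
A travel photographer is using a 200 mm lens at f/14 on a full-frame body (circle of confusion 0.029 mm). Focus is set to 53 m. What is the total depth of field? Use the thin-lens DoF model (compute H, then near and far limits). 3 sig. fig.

79.7 m

Hyperfocal distance H = f²/(N·c) + f = 200²/(14 × 0.029) + 200 = 40000/0.406 + 200 ≈ 98722.2 mm ≈ 98.72 m.
Near limit Dn = s·(H − f)/(H + s − 2f) = 53000 × (98722.2 − 200) / (98722.2 + 53000 − 2 × 200) = 53000 × 98522.2 / 151322.2 ≈ 34507 mm.
Far limit Df = s·(H − f)/(H − s) = 53000 × (98722.2 − 200) / (98722.2 − 53000) = 53000 × 98522.2 / 45722.2 ≈ 114204 mm.
Depth of field = Df − Dn = 114204 − 34507 ≈ 79697 mm ≈ 79.7 m.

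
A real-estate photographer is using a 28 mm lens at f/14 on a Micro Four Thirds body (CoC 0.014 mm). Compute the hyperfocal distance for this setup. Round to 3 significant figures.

Hyperfocal distance H = f²/(N·c) + f = 28²/(14 × 0.014) + 28 = 784/0.196 + 28 ≈ 4028.0 mm ≈ 4.03 m.

4.03 m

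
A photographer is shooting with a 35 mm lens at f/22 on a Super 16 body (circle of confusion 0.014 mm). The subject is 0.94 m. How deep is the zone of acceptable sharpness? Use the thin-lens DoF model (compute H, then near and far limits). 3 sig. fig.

451 mm

Hyperfocal distance H = f²/(N·c) + f = 35²/(22 × 0.014) + 35 = 1225/0.308 + 35 ≈ 4012.3 mm ≈ 4.012 m.
Near limit Dn = s·(H − f)/(H + s − 2f) = 940 × (4012.3 − 35) / (4012.3 + 940 − 2 × 35) = 940 × 3977.3 / 4882.3 ≈ 765.76 mm.
Far limit Df = s·(H − f)/(H − s) = 940 × (4012.3 − 35) / (4012.3 − 940) = 940 × 3977.3 / 3072.3 ≈ 1216.90 mm.
Depth of field = Df − Dn = 1216.90 − 765.76 ≈ 451.14 mm.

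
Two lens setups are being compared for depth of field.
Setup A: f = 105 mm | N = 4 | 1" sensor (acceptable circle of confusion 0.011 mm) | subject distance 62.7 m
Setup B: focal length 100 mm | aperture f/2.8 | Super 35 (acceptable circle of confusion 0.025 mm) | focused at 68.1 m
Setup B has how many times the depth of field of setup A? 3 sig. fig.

2.51

Setup A: H = 105²/(4×0.011) + 105 ≈ 250673.2 mm; DoF = Df − Dn = 83579 − 50168 ≈ 33411 mm.
Setup B: H = 100²/(2.8×0.025) + 100 ≈ 142957.1 mm; DoF = Df − Dn = 129962 − 46138 ≈ 83824 mm.
Ratio = 83824 / 33411 ≈ 2.51.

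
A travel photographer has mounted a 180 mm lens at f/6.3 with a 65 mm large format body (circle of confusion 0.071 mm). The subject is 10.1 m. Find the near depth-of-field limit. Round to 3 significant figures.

Hyperfocal distance H = f²/(N·c) + f = 180²/(6.3 × 0.071) + 180 = 32400/0.4473 + 180 ≈ 72614.6 mm ≈ 72.61 m.
Near limit Dn = s·(H − f)/(H + s − 2f) = 10100 × (72614.6 − 180) / (72614.6 + 10100 − 2 × 180) = 10100 × 72434.6 / 82354.6 ≈ 8883.4 mm ≈ 8.88 m.

8.88 m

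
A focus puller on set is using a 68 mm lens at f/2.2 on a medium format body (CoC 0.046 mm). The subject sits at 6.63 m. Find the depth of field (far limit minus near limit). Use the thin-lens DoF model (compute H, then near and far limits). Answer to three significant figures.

Hyperfocal distance H = f²/(N·c) + f = 68²/(2.2 × 0.046) + 68 = 4624/0.1012 + 68 ≈ 45759.7 mm ≈ 45.76 m.
Near limit Dn = s·(H − f)/(H + s − 2f) = 6630 × (45759.7 − 68) / (45759.7 + 6630 − 2 × 68) = 6630 × 45691.7 / 52253.7 ≈ 5797.4 mm.
Far limit Df = s·(H − f)/(H − s) = 6630 × (45759.7 − 68) / (45759.7 − 6630) = 6630 × 45691.7 / 39129.7 ≈ 7741.8 mm.
Depth of field = Df − Dn = 7741.8 − 5797.4 ≈ 1944.4 mm ≈ 1.94 m.

1.94 m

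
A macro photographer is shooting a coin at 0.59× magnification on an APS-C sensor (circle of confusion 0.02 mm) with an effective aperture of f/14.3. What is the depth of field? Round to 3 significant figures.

At magnification m, DoF ≈ 2·N_eff·c/m² = 2 × 14.3 × 0.02 / 0.59² = 0.572 / 0.3481 ≈ 1.64 mm.

1.64 mm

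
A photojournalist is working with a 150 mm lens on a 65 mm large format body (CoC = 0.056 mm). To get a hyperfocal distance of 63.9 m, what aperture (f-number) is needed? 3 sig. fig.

f/6.30

Rearrange H = f²/(N·c) + f for N: N = f² / ((H − f)·c).
N = 150² / ((63900 − 150) × 0.056) = 22500 / 3570 ≈ 6.30.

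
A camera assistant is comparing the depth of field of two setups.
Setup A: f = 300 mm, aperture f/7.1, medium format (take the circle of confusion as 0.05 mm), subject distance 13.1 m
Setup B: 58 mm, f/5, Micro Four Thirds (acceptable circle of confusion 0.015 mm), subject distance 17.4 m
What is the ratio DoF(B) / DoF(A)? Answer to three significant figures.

11.9

Setup A: H = 300²/(7.1×0.05) + 300 ≈ 253821.1 mm; DoF = Df − Dn = 13796.6 − 12470.4 ≈ 1326.2 mm.
Setup B: H = 58²/(5×0.015) + 58 ≈ 44911.3 mm; DoF = Df − Dn = 28368 − 12548 ≈ 15820 mm.
Ratio = 15820 / 1326.2 ≈ 11.9.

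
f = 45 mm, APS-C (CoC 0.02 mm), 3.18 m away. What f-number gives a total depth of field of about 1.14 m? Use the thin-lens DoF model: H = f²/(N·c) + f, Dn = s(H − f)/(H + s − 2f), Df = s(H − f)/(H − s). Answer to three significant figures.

Write h = H − f = f²/(N·c). The thin-lens limits are Dn = s·h/(h + (s−f)) and Df = s·h/(h − (s−f)), so DoF = Df − Dn = 2·s·(s−f)·h / (h² − (s−f)²).
That is a quadratic in h: DoF·h² − 2·s·(s−f)·h − DoF·(s−f)² = 0 ⇒ h = (s−f)·(s + √(s² + DoF²)) / DoF = 3135 × (3180 + √(3180² + 1140²)) / 1140 = 3135 × (3180 + 3378.17) / 1140 ≈ 18035 mm.
Then N = f²/(c·h) = 45² / (0.02 × 18035) = 2025 / 360.70 ≈ 5.61.

f/5.61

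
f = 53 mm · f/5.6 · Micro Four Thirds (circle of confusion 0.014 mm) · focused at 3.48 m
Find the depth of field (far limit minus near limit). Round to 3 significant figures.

Hyperfocal distance H = f²/(N·c) + f = 53²/(5.6 × 0.014) + 53 = 2809/0.0784 + 53 ≈ 35882.1 mm ≈ 35.88 m.
Near limit Dn = s·(H − f)/(H + s − 2f) = 3480 × (35882.1 − 53) / (35882.1 + 3480 − 2 × 53) = 3480 × 35829.1 / 39256.1 ≈ 3176.20 mm.
Far limit Df = s·(H − f)/(H − s) = 3480 × (35882.1 − 53) / (35882.1 − 3480) = 3480 × 35829.1 / 32402.1 ≈ 3848.06 mm.
Depth of field = Df − Dn = 3848.06 − 3176.20 ≈ 671.86 mm ≈ 0.672 m.

0.672 m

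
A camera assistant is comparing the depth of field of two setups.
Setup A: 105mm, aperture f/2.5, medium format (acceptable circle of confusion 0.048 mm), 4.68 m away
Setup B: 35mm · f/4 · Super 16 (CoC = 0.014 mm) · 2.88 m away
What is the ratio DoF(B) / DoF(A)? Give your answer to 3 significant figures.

Setup A: H = 105²/(2.5×0.048) + 105 ≈ 91980.0 mm; DoF = Df − Dn = 4925.26 − 4458.01 ≈ 467.25 mm.
Setup B: H = 35²/(4×0.014) + 35 ≈ 21910.0 mm; DoF = Df − Dn = 3310.56 − 2548.54 ≈ 762.02 mm.
Ratio = 762.02 / 467.25 ≈ 1.63.

1.63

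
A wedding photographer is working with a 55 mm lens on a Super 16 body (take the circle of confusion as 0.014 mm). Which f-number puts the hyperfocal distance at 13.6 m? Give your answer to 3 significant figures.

f/16

Rearrange H = f²/(N·c) + f for N: N = f² / ((H − f)·c).
N = 55² / ((13600 − 55) × 0.014) = 3025 / 189.6 ≈ 16.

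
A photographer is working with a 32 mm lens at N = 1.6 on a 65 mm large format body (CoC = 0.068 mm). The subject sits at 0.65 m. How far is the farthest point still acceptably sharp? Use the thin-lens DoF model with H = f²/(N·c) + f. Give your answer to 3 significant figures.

0.696 m

Hyperfocal distance H = f²/(N·c) + f = 32²/(1.6 × 0.068) + 32 = 1024/0.1088 + 32 ≈ 9443.8 mm ≈ 9.444 m.
Far limit Df = s·(H − f)/(H − s) = 650 × (9443.8 − 32) / (9443.8 − 650) = 650 × 9411.8 / 8793.8 ≈ 695.68 mm ≈ 0.696 m.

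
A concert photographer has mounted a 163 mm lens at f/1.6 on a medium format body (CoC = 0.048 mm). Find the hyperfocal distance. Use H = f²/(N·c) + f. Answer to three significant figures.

Hyperfocal distance H = f²/(N·c) + f = 163²/(1.6 × 0.048) + 163 = 26569/0.0768 + 163 ≈ 346113.5 mm ≈ 346 m.

346 m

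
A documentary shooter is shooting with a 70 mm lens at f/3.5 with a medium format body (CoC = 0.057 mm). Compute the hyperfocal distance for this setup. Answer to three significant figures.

Hyperfocal distance H = f²/(N·c) + f = 70²/(3.5 × 0.057) + 70 = 4900/0.1995 + 70 ≈ 24631.4 mm ≈ 24.6 m.

24.6 m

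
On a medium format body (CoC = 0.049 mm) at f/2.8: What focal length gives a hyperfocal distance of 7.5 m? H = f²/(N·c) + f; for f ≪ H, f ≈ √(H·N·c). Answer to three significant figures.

32.0 mm

From H = f²/(N·c) + f, with f ≪ H: f ≈ √(H·N·c) = √(7500 × 2.8 × 0.049) = √1029.0 ≈ 32.08 mm.
Exact: f² + N·c·f − N·c·H = 0 ⇒ f = (−N·c + √((N·c)² + 4·N·c·H))/2 = (−0.1372 + √4116.0)/2 ≈ 32.010 mm ≈ 32.0 mm.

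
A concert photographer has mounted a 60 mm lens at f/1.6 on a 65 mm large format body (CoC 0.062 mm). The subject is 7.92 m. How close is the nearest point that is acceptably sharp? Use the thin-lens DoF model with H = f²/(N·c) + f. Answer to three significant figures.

6.51 m

Hyperfocal distance H = f²/(N·c) + f = 60²/(1.6 × 0.062) + 60 = 3600/0.0992 + 60 ≈ 36350.3 mm ≈ 36.35 m.
Near limit Dn = s·(H − f)/(H + s − 2f) = 7920 × (36350.3 − 60) / (36350.3 + 7920 − 2 × 60) = 7920 × 36290.3 / 44150.3 ≈ 6510.0 mm ≈ 6.51 m.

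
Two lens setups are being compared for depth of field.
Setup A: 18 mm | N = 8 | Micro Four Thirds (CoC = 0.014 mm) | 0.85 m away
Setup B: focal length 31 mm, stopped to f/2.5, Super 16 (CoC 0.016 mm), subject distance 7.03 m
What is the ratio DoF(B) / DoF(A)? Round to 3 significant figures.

Setup A: H = 18²/(8×0.014) + 18 ≈ 2910.9 mm; DoF = Df − Dn = 1193.16 − 660.14 ≈ 533.02 mm.
Setup B: H = 31²/(2.5×0.016) + 31 ≈ 24056.0 mm; DoF = Df − Dn = 9919.9 − 5444.0 ≈ 4475.9 mm.
Ratio = 4475.9 / 533.02 ≈ 8.40.

8.40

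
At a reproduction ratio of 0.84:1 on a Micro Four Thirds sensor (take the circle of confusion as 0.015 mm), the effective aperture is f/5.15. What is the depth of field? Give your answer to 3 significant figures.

At magnification m, DoF ≈ 2·N_eff·c/m² = 2 × 5.15 × 0.015 / 0.84² = 0.1545 / 0.7056 ≈ 0.219 mm.

0.219 mm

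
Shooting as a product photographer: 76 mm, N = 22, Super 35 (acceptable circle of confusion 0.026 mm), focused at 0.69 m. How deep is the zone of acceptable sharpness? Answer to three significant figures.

Hyperfocal distance H = f²/(N·c) + f = 76²/(22 × 0.026) + 76 = 5776/0.572 + 76 ≈ 10173.9 mm ≈ 10.17 m.
Near limit Dn = s·(H − f)/(H + s − 2f) = 690 × (10173.9 − 76) / (10173.9 + 690 − 2 × 76) = 690 × 10097.9 / 10711.9 ≈ 650.450 mm.
Far limit Df = s·(H − f)/(H − s) = 690 × (10173.9 − 76) / (10173.9 − 690) = 690 × 10097.9 / 9483.9 ≈ 734.671 mm.
Depth of field = Df − Dn = 734.671 − 650.450 ≈ 84.221 mm.

84.2 mm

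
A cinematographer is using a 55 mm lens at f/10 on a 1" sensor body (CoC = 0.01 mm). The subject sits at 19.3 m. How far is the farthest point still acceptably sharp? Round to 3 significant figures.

Hyperfocal distance H = f²/(N·c) + f = 55²/(10 × 0.01) + 55 = 3025/0.1 + 55 ≈ 30305.0 mm ≈ 30.30 m.
Far limit Df = s·(H − f)/(H − s) = 19300 × (30305.0 − 55) / (30305.0 − 19300) = 19300 × 30250.0 / 11005.0 ≈ 53051 mm ≈ 53.1 m.

53.1 m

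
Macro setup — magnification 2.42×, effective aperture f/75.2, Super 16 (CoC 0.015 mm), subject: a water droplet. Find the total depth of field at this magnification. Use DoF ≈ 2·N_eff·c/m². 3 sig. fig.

0.385 mm

At magnification m, DoF ≈ 2·N_eff·c/m² = 2 × 75.2 × 0.015 / 2.42² = 2.256 / 5.856 ≈ 0.385 mm.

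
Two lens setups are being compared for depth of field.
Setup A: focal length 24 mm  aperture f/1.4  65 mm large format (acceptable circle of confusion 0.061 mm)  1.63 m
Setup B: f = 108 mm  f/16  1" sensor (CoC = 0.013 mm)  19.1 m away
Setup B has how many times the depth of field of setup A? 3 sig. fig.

17.8

Setup A: H = 24²/(1.4×0.061) + 24 ≈ 6768.7 mm; DoF = Df − Dn = 2139.42 − 1316.52 ≈ 822.90 mm.
Setup B: H = 108²/(16×0.013) + 108 ≈ 56184.9 mm; DoF = Df − Dn = 28882 − 14268 ≈ 14614 mm.
Ratio = 14614 / 822.90 ≈ 17.8.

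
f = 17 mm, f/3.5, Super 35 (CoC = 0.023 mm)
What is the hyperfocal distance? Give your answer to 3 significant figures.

3.61 m

Hyperfocal distance H = f²/(N·c) + f = 17²/(3.5 × 0.023) + 17 = 289/0.0805 + 17 ≈ 3607.1 mm ≈ 3.61 m.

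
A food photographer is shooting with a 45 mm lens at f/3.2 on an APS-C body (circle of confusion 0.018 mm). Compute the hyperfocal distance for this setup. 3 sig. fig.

35.2 m

Hyperfocal distance H = f²/(N·c) + f = 45²/(3.2 × 0.018) + 45 = 2025/0.0576 + 45 ≈ 35201.2 mm ≈ 35.2 m.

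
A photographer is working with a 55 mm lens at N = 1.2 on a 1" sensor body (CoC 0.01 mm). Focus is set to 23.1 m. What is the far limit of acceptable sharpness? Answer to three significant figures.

25.4 m

Hyperfocal distance H = f²/(N·c) + f = 55²/(1.2 × 0.01) + 55 = 3025/0.012 + 55 ≈ 252138.3 mm ≈ 252.1 m.
Far limit Df = s·(H − f)/(H − s) = 23100 × (252138.3 − 55) / (252138.3 − 23100) = 23100 × 252083.3 / 229038.3 ≈ 25424 mm ≈ 25.4 m.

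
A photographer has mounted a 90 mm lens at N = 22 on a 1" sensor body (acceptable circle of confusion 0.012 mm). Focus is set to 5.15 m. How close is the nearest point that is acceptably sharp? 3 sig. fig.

Hyperfocal distance H = f²/(N·c) + f = 90²/(22 × 0.012) + 90 = 8100/0.264 + 90 ≈ 30771.8 mm ≈ 30.77 m.
Near limit Dn = s·(H − f)/(H + s − 2f) = 5150 × (30771.8 − 90) / (30771.8 + 5150 − 2 × 90) = 5150 × 30681.8 / 35741.8 ≈ 4420.9 mm ≈ 4.42 m.

4.42 m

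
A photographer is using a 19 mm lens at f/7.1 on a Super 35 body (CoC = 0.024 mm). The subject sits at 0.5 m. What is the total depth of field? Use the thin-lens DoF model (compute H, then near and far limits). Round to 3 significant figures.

Hyperfocal distance H = f²/(N·c) + f = 19²/(7.1 × 0.024) + 19 = 361/0.1704 + 19 ≈ 2137.5 mm ≈ 2.138 m.
Near limit Dn = s·(H − f)/(H + s − 2f) = 500 × (2137.5 − 19) / (2137.5 + 500 − 2 × 19) = 500 × 2118.5 / 2599.5 ≈ 407.48 mm.
Far limit Df = s·(H − f)/(H − s) = 500 × (2137.5 − 19) / (2137.5 − 500) = 500 × 2118.5 / 1637.5 ≈ 646.87 mm.
Depth of field = Df − Dn = 646.87 − 407.48 ≈ 239.39 mm.

239 mm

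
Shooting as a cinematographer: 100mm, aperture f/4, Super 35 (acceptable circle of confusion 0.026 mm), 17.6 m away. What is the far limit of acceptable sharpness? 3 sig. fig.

Hyperfocal distance H = f²/(N·c) + f = 100²/(4 × 0.026) + 100 = 10000/0.104 + 100 ≈ 96253.8 mm ≈ 96.25 m.
Far limit Df = s·(H − f)/(H − s) = 17600 × (96253.8 − 100) / (96253.8 − 17600) = 17600 × 96153.8 / 78653.8 ≈ 21516 mm ≈ 21.5 m.

21.5 m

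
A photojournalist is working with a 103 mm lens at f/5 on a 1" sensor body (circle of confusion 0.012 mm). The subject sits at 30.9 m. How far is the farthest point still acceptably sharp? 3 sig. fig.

37.4 m

Hyperfocal distance H = f²/(N·c) + f = 103²/(5 × 0.012) + 103 = 10609/0.06 + 103 ≈ 176919.7 mm ≈ 176.9 m.
Far limit Df = s·(H − f)/(H − s) = 30900 × (176919.7 − 103) / (176919.7 − 30900) = 30900 × 176816.7 / 146019.7 ≈ 37417 mm ≈ 37.4 m.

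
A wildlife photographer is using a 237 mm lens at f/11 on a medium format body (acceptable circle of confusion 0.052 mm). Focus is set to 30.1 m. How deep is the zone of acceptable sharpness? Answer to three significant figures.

Hyperfocal distance H = f²/(N·c) + f = 237²/(11 × 0.052) + 237 = 56169/0.572 + 237 ≈ 98434.6 mm ≈ 98.43 m.
Near limit Dn = s·(H − f)/(H + s − 2f) = 30100 × (98434.6 − 237) / (98434.6 + 30100 − 2 × 237) = 30100 × 98197.6 / 128060.6 ≈ 23081 mm.
Far limit Df = s·(H − f)/(H − s) = 30100 × (98434.6 − 237) / (98434.6 − 30100) = 30100 × 98197.6 / 68334.6 ≈ 43254 mm.
Depth of field = Df − Dn = 43254 − 23081 ≈ 20173 mm ≈ 20.2 m.

20.2 m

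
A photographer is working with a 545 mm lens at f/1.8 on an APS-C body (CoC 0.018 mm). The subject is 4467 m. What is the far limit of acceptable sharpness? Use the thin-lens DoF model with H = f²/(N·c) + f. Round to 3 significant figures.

8710 m

Hyperfocal distance H = f²/(N·c) + f = 545²/(1.8 × 0.018) + 545 = 297025/0.0324 + 545 ≈ 9167983.3 mm ≈ 9168 m.
Far limit Df = s·(H − f)/(H − s) = 4467000 × (9167983.3 − 545) / (9167983.3 − 4467000) = 4467000 × 9167438.3 / 4700983.3 ≈ 8711145 mm ≈ 8710 m.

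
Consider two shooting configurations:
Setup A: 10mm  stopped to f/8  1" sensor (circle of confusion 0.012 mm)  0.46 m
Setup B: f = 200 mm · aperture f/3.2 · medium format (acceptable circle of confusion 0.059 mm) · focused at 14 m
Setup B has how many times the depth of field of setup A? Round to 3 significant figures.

Setup A: H = 10²/(8×0.012) + 10 ≈ 1051.7 mm; DoF = Df − Dn = 809.86 − 321.23 ≈ 488.63 mm.
Setup B: H = 200²/(3.2×0.059) + 200 ≈ 212064.4 mm; DoF = Df − Dn = 14975.4 − 13143.9 ≈ 1831.5 mm.
Ratio = 1831.5 / 488.63 ≈ 3.75.

3.75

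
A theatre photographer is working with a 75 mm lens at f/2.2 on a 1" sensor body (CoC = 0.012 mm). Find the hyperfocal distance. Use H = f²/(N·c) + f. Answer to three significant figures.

Hyperfocal distance H = f²/(N·c) + f = 75²/(2.2 × 0.012) + 75 = 5625/0.0264 + 75 ≈ 213143.2 mm ≈ 213 m.

213 m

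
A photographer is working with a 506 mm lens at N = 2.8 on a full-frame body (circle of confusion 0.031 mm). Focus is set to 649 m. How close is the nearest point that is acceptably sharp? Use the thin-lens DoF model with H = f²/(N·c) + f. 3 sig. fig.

532 m

Hyperfocal distance H = f²/(N·c) + f = 506²/(2.8 × 0.031) + 506 = 256036/0.0868 + 506 ≈ 2950229.5 mm ≈ 2950 m.
Near limit Dn = s·(H − f)/(H + s − 2f) = 649000 × (2950229.5 − 506) / (2950229.5 + 649000 − 2 × 506) = 649000 × 2949723.5 / 3598217.5 ≈ 532033 mm ≈ 532 m.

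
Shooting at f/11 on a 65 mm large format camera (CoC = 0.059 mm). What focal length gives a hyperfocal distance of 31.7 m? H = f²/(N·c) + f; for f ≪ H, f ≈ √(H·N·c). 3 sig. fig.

From H = f²/(N·c) + f, with f ≪ H: f ≈ √(H·N·c) = √(31700 × 11 × 0.059) = √20573 ≈ 143.4 mm.
The +f correction barely moves this — solving exactly, f² + N·c·f − N·c·H = 0 ⇒ f = (−N·c + √((N·c)² + 4·N·c·H))/2 = (−0.649 + √82294)/2 ≈ 143.11 mm, so f ≈ 143 mm.

143 mm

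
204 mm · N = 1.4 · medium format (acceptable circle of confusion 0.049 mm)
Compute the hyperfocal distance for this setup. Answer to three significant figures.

607 m

Hyperfocal distance H = f²/(N·c) + f = 204²/(1.4 × 0.049) + 204 = 41616/0.0686 + 204 ≈ 606851.2 mm ≈ 607 m.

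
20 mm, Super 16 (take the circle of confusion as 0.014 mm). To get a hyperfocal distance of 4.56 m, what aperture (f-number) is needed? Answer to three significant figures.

Rearrange H = f²/(N·c) + f for N: N = f² / ((H − f)·c).
N = 20² / ((4560 − 20) × 0.014) = 400 / 63.56 ≈ 6.29.

f/6.29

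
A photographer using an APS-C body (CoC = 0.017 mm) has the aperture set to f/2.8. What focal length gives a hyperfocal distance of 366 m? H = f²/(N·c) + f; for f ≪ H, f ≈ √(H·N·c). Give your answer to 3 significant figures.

From H = f²/(N·c) + f, with f ≪ H: f ≈ √(H·N·c) = √(366000 × 2.8 × 0.017) = √17422 ≈ 132.0 mm.
The +f correction barely moves this — solving exactly, f² + N·c·f − N·c·H = 0 ⇒ f = (−N·c + √((N·c)² + 4·N·c·H))/2 = (−0.0476 + √69686)/2 ≈ 131.97 mm, so f ≈ 132 mm.

132 mm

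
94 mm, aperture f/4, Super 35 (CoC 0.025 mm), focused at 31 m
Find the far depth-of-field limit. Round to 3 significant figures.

Hyperfocal distance H = f²/(N·c) + f = 94²/(4 × 0.025) + 94 = 8836/0.1 + 94 ≈ 88454.0 mm ≈ 88.45 m.
Far limit Df = s·(H − f)/(H − s) = 31000 × (88454.0 − 94) / (88454.0 − 31000) = 31000 × 88360.0 / 57454.0 ≈ 47676 mm ≈ 47.7 m.

47.7 m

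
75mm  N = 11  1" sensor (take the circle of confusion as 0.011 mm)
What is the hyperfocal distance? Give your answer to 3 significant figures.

46.6 m

Hyperfocal distance H = f²/(N·c) + f = 75²/(11 × 0.011) + 75 = 5625/0.121 + 75 ≈ 46562.6 mm ≈ 46.6 m.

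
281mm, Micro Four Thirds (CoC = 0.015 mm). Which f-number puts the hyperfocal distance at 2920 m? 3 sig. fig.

Rearrange H = f²/(N·c) + f for N: N = f² / ((H − f)·c).
N = 281² / ((2920000 − 281) × 0.015) = 78961 / 43796 ≈ 1.80.

f/1.80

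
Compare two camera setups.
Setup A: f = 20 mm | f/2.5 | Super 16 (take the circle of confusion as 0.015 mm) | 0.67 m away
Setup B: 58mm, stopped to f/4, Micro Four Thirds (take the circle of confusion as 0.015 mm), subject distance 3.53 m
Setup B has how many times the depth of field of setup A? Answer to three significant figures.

5.35

Setup A: H = 20²/(2.5×0.015) + 20 ≈ 10686.7 mm; DoF = Df − Dn = 713.478 − 631.517 ≈ 81.961 mm.
Setup B: H = 58²/(4×0.015) + 58 ≈ 56124.7 mm; DoF = Df − Dn = 3763.03 − 3324.15 ≈ 438.88 mm.
Ratio = 438.88 / 81.961 ≈ 5.35.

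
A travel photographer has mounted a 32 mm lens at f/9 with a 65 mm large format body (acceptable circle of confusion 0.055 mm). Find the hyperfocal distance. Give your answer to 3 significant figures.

Hyperfocal distance H = f²/(N·c) + f = 32²/(9 × 0.055) + 32 = 1024/0.495 + 32 ≈ 2100.7 mm ≈ 2.10 m.

2.10 m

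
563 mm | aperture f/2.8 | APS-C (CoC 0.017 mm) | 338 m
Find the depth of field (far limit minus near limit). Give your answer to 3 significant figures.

34.3 m

Hyperfocal distance H = f²/(N·c) + f = 563²/(2.8 × 0.017) + 563 = 316969/0.0476 + 563 ≈ 6659575.6 mm ≈ 6660 m.
Near limit Dn = s·(H − f)/(H + s − 2f) = 338000 × (6659575.6 − 563) / (6659575.6 + 338000 − 2 × 563) = 338000 × 6659012.6 / 6996449.6 ≈ 321698 mm.
Far limit Df = s·(H − f)/(H − s) = 338000 × (6659575.6 − 563) / (6659575.6 − 338000) = 338000 × 6659012.6 / 6321575.6 ≈ 356042 mm.
Depth of field = Df − Dn = 356042 − 321698 ≈ 34344 mm ≈ 34.3 m.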